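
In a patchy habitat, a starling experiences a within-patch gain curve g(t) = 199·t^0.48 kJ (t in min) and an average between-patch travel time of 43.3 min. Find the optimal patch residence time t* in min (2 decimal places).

Optimal t* satisfies g'(t*) = g(t*)/(T + t*).
g'(t) = 0.48·199·t^-0.52. Setting 0.48·199·t^-0.52 = 199·t^0.48/(43.3+t) gives 0.48(43.3+t) = t, so 0.52·t = 0.48×43.3.
t* = 0.48×43.3/0.52 = 39.97 min.

39.97 min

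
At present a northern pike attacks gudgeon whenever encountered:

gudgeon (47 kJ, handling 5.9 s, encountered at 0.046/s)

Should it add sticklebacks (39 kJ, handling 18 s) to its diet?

Yes

On gudgeon alone, R = ΣλE/(1+Σλh) = 2.162/1.271 = 1.7 kJ/s.
sticklebacks: E/h = 39/18 = 2.167 kJ/s.
2.167 > 1.7, so adding sticklebacks raises the average — include it.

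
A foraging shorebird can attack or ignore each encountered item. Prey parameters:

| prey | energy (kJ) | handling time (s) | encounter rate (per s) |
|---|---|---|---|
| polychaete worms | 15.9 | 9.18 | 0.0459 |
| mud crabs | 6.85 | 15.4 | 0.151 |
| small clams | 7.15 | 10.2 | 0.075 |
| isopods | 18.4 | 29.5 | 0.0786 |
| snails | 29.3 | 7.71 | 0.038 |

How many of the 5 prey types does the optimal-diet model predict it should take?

2

Profitabilities (E/h, kJ/s): snails 3.8, polychaete worms 1.73, small clams 0.701, isopods 0.624, mud crabs 0.445. Add prey in this order while the next type's profitability exceeds the intake rate on those already taken.
Rate on top 1: 0.8611. polychaete worms: 1.73 > 0.8611 → include.
Rate on top 2: 1.075. small clams: 0.701 < 1.075 → exclude; stop.
Optimal diet: snails, polychaete worms — 2 of 5 types.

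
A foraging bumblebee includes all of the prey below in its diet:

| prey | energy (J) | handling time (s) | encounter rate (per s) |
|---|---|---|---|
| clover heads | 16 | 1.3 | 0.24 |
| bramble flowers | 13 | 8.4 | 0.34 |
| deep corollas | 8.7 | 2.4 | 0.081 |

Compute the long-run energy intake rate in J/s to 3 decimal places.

2.055 J/s

Energy encountered per unit search time: 0.24×16 + 0.34×13 + 0.081×8.7 = 8.965 J/s.
Handling time per unit search time: 0.24×1.3 + 0.34×8.4 + 0.081×2.4 = 3.362.
Rate = 8.965/(1 + 3.362) = 2.055 J/s.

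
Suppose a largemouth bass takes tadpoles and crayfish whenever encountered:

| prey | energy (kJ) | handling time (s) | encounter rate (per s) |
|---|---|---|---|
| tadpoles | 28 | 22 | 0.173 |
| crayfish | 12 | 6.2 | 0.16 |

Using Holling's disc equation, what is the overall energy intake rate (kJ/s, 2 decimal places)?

Energy encountered per unit search time: 0.173×28 + 0.16×12 = 6.764 kJ/s.
Handling time per unit search time: 0.173×22 + 0.16×6.2 = 4.798.
Rate = 6.764/(1 + 4.798) = 1.167 kJ/s.

1.17 kJ/s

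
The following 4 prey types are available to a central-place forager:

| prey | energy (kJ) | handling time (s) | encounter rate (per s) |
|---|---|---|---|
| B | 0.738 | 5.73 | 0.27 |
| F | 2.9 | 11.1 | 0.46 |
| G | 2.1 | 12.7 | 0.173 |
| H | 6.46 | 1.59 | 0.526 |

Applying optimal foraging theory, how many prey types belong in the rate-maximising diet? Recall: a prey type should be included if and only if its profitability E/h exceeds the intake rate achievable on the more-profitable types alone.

1

Rank by E/h (kJ/s): H 4.06, F 0.261, G 0.165, B 0.129. Include each in turn until the next type's E/h falls below the running intake rate.
Rate on top 1: 1.85. F: 0.261 < 1.85 → exclude; stop.
Optimal diet: H — 1 of 4 types.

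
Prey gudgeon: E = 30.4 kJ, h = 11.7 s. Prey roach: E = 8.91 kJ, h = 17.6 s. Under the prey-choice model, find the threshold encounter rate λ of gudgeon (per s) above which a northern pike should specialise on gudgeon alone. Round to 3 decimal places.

0.021 per s

The zero-one rule: include roach iff E₂/h₂ > λE₁/(1+λh₁). Equality gives the switch point.
λE₁h₂ = E₂ + λE₂h₁ ⇒ λ = E₂/(E₁h₂ − E₂h₁) = 8.91/(535 − 104.2) = 0.02068 per s.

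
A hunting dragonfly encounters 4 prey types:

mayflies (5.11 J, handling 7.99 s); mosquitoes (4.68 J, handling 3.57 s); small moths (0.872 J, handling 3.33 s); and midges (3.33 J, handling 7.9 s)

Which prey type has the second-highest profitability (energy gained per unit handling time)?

mayflies

In descending order of E/h:
mosquitoes: 4.68/3.57 = 1.31 J/s
mayflies: 5.11/7.99 = 0.64 J/s
midges: 3.33/7.9 = 0.422 J/s
small moths: 0.872/3.33 = 0.262 J/s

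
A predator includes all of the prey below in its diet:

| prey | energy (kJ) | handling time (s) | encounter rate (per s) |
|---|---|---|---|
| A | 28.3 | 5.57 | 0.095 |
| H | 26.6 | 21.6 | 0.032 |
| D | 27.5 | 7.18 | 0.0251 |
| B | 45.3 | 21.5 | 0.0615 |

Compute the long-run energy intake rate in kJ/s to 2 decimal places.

R = Σλ_iE_i / (1 + Σλ_ih_i)
Numerator: 0.095×28.3 + 0.032×26.6 + 0.0251×27.5 + 0.0615×45.3 = 7.016
Denominator: 1 + 0.095×5.57 + 0.032×21.6 + 0.0251×7.18 + 0.0615×21.5 = 3.723
R = 7.016/3.723 = 1.885 kJ/s

1.88 kJ/s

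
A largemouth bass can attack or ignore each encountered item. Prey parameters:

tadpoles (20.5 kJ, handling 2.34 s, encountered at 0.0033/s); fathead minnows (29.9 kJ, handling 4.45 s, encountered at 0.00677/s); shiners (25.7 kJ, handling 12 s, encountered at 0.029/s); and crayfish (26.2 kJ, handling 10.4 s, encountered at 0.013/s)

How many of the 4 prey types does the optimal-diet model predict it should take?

Profitabilities (E/h, kJ/s): tadpoles 8.76, fathead minnows 6.72, crayfish 2.52, shiners 2.14. Add prey in this order while the next type's profitability exceeds the intake rate on those already taken.
Rate on top 1: 0.06713. fathead minnows: 6.72 > 0.06713 → include.
Rate on top 2: 0.2602. crayfish: 2.52 > 0.2602 → include.
Rate on top 3: 0.5206. shiners: 2.14 > 0.5206 → include.
Optimal diet: tadpoles, fathead minnows, crayfish, shiners — 4 of 4 types.

4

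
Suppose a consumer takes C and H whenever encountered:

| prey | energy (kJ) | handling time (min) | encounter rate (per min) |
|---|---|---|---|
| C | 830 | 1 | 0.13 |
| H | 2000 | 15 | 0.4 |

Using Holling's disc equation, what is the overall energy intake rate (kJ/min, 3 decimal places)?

Energy encountered per unit search time: 0.13×830 + 0.4×2000 = 907.9 kJ/min.
Handling time per unit search time: 0.13×1 + 0.4×15 = 6.13.
Rate = 907.9/(1 + 6.13) = 127.3 kJ/min.

127.335 kJ/min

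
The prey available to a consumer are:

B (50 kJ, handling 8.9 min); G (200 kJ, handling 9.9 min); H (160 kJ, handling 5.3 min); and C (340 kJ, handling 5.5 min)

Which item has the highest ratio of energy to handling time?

In descending order of E/h:
C: 340/5.5 = 61.8 kJ/min
H: 160/5.3 = 30.2 kJ/min
G: 200/9.9 = 20.2 kJ/min
B: 50/8.9 = 5.62 kJ/min

C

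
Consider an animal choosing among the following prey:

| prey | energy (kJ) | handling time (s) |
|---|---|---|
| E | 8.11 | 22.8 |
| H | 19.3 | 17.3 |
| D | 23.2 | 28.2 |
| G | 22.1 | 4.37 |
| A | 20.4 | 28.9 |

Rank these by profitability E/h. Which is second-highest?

H

In descending order of E/h:
G: 22.1/4.37 = 5.06 kJ/s
H: 19.3/17.3 = 1.12 kJ/s
D: 23.2/28.2 = 0.823 kJ/s
A: 20.4/28.9 = 0.706 kJ/s
E: 8.11/22.8 = 0.356 kJ/s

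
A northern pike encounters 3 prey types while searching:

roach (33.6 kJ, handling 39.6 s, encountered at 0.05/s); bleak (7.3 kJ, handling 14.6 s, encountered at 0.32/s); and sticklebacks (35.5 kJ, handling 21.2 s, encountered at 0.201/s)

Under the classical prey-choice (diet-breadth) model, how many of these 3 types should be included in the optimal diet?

1

Rank by E/h (kJ/s): sticklebacks 1.67, roach 0.848, bleak 0.5. Include each in turn until the next type's E/h falls below the running intake rate.
Rate on top 1: 1.356. roach: 0.848 < 1.356 → exclude; stop.
Optimal diet: sticklebacks — 1 of 3 types.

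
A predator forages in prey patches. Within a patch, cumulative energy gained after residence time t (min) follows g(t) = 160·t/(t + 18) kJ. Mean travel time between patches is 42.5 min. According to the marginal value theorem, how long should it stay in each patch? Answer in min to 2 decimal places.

Optimal t* satisfies g'(t*) = g(t*)/(T + t*).
g'(t) = 160·18/(t + 18)². Setting 160·18/(t+18)² = 160t/[(t+18)(42.5+t)] gives 18(42.5+t) = t(t+18), so t² = 18×42.5 = 765.
t* = √765 = 27.66 min.

27.66 min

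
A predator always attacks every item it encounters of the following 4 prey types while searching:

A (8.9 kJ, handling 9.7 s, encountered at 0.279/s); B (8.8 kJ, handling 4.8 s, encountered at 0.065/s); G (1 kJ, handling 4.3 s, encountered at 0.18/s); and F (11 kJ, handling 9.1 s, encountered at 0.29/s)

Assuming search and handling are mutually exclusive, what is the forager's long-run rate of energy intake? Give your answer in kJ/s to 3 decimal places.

0.865 kJ/s

R = Σλ_iE_i / (1 + Σλ_ih_i)
Numerator: 0.279×8.9 + 0.065×8.8 + 0.18×1 + 0.29×11 = 6.425
Denominator: 1 + 0.279×9.7 + 0.065×4.8 + 0.18×4.3 + 0.29×9.1 = 7.431
R = 6.425/7.431 = 0.8646 kJ/s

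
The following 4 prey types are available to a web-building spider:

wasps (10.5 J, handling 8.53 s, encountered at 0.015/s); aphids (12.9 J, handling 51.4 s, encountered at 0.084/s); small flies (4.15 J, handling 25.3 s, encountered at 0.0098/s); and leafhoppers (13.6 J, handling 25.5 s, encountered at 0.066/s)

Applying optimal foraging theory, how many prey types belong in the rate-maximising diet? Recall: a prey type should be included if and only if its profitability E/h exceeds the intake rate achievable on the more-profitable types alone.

2

E/h in descending order: wasps 1.23, leafhoppers 0.533, aphids 0.251, small flies 0.164 J/s. The optimal diet is the largest prefix of this list for which every included type satisfies E_i/h_i > R on the types above it.
Rate on top 1: 0.1396. leafhoppers: 0.533 > 0.1396 → include.
Rate on top 2: 0.3754. aphids: 0.251 < 0.3754 → exclude; stop.
Optimal diet: wasps, leafhoppers — 2 of 4 types.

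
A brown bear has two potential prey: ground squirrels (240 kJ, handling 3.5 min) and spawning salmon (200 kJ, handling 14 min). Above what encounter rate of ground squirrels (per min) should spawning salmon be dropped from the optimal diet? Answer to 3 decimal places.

0.075 per min

Drop spawning salmon once their profitability E₂/h₂ falls below the rate achievable on ground squirrels alone: E₂/h₂ = λE₁/(1 + λh₁).
Solve for λ: λE₁h₂ = E₂(1 + λh₁) → λ(E₁h₂ − E₂h₁) = E₂ → λ = E₂/(E₁h₂ − E₂h₁).
λ = 200/(240×14 − 200×3.5) = 200/2660 = 0.07519 per min.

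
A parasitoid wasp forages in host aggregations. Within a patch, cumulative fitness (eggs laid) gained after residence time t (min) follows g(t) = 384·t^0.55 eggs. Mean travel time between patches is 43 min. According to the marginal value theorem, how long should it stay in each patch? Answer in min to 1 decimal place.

52.6 min

By the marginal value theorem, leave when the instantaneous gain rate g'(t) equals the habitat-wide average g(t)/(T + t).
g'(t) = 0.55·384·t^-0.45. Setting 0.55·384·t^-0.45 = 384·t^0.55/(43+t) gives 0.55(43+t) = t, so 0.45·t = 0.55×43.
t* = 0.55×43/0.45 = 52.56 min.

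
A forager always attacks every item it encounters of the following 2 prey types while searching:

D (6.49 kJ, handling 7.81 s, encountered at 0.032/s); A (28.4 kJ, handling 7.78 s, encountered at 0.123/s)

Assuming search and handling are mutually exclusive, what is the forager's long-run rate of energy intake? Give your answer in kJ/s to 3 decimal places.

R = (0.032×6.49 + 0.123×28.4) / (1 + 0.032×7.81 + 0.123×7.78) = 3.701/2.207 = 1.677 kJ/s.

1.677 kJ/s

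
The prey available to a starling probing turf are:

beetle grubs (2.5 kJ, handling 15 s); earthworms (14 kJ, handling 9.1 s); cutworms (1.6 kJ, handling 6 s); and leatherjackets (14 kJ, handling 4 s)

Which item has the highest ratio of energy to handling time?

leatherjackets

Profitability E/h (kJ/s): beetle grubs = 2.5/15 = 0.167, earthworms = 14/9.1 = 1.54, cutworms = 1.6/6 = 0.267, leatherjackets = 14/4 = 3.5.
Ranked: leatherjackets > earthworms > cutworms > beetle grubs.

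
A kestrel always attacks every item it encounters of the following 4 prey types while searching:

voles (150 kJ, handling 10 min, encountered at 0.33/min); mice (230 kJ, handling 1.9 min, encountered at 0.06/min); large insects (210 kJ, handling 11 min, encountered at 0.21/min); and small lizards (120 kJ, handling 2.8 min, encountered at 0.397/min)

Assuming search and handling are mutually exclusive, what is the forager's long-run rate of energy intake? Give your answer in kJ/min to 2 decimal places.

19.79 kJ/min

Energy encountered per unit search time: 0.33×150 + 0.06×230 + 0.21×210 + 0.397×120 = 155 kJ/min.
Handling time per unit search time: 0.33×10 + 0.06×1.9 + 0.21×11 + 0.397×2.8 = 6.836.
Rate = 155/(1 + 6.836) = 19.79 kJ/min.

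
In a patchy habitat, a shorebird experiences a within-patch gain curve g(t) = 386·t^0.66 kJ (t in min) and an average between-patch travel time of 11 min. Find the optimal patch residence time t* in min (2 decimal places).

By the marginal value theorem, leave when the instantaneous gain rate g'(t) equals the habitat-wide average g(t)/(T + t).
g'(t) = 0.66·386·t^-0.34. Setting 0.66·386·t^-0.34 = 386·t^0.66/(11+t) gives 0.66(11+t) = t, so 0.34·t = 0.66×11.
t* = 0.66×11/0.34 = 21.35 min.

21.35 min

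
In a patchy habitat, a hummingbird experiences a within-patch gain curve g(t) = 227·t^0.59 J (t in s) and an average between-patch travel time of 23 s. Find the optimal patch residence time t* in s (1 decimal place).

33.1 s

Optimal t* satisfies g'(t*) = g(t*)/(T + t*).
g'(t) = 0.59·227·t^-0.41. Setting 0.59·227·t^-0.41 = 227·t^0.59/(23+t) gives 0.59(23+t) = t, so 0.41·t = 0.59×23.
t* = 0.59×23/0.41 = 33.1 s.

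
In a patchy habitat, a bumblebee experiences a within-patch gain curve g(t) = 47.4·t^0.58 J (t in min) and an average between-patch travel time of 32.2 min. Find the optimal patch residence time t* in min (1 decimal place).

Maximise g(t)/(T+t): set derivative to zero → g'(t)(T+t) = g(t).
g'(t) = 0.58·47.4·t^-0.42. Setting 0.58·47.4·t^-0.42 = 47.4·t^0.58/(32.2+t) gives 0.58(32.2+t) = t, so 0.42·t = 0.58×32.2.
t* = 0.58×32.2/0.42 = 44.47 min.

44.5 min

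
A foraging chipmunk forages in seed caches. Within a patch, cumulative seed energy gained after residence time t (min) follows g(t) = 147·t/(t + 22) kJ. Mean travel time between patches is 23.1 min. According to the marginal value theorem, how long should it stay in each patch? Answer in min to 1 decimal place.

22.5 min

Optimal t* satisfies g'(t*) = g(t*)/(T + t*).
g'(t) = 147·22/(t + 22)². Setting 147·22/(t+22)² = 147t/[(t+22)(23.1+t)] gives 22(23.1+t) = t(t+22), so t² = 22×23.1 = 508.2.
t* = √508.2 = 22.54 min.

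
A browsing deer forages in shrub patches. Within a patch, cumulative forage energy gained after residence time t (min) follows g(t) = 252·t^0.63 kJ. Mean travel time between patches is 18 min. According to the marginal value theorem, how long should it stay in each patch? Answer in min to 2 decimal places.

Maximise g(t)/(T+t): set derivative to zero → g'(t)(T+t) = g(t).
g'(t) = 0.63·252·t^-0.37. Setting 0.63·252·t^-0.37 = 252·t^0.63/(18+t) gives 0.63(18+t) = t, so 0.37·t = 0.63×18.
t* = 0.63×18/0.37 = 30.65 min.

30.65 min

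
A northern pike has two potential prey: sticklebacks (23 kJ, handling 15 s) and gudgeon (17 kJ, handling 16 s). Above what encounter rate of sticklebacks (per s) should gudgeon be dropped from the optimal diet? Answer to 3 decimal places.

Drop gudgeon once their profitability E₂/h₂ falls below the rate achievable on sticklebacks alone: E₂/h₂ = λE₁/(1 + λh₁).
Solve for λ: λE₁h₂ = E₂(1 + λh₁) → λ(E₁h₂ − E₂h₁) = E₂ → λ = E₂/(E₁h₂ − E₂h₁).
λ = 17/(23×16 − 17×15) = 17/113 = 0.1504 per s.

0.150 per s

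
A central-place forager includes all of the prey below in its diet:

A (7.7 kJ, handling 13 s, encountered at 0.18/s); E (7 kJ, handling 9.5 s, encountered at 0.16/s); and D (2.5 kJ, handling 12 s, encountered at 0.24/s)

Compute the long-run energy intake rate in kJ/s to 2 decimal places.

Energy encountered per unit search time: 0.18×7.7 + 0.16×7 + 0.24×2.5 = 3.106 kJ/s.
Handling time per unit search time: 0.18×13 + 0.16×9.5 + 0.24×12 = 6.74.
Rate = 3.106/(1 + 6.74) = 0.4013 kJ/s.

0.40 kJ/s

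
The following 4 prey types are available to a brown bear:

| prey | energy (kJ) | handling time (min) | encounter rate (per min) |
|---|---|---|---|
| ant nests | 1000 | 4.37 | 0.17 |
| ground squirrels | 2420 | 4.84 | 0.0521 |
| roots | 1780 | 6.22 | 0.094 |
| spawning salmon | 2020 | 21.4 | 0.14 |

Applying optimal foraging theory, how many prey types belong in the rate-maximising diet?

Rank by E/h (kJ/min): ground squirrels 500, roots 286, ant nests 229, spawning salmon 94.4. Include each in turn until the next type's E/h falls below the running intake rate.
Rate on top 1: 100.7. roots: 286 > 100.7 → include.
Rate on top 2: 159.7. ant nests: 229 > 159.7 → include.
Rate on top 3: 179.6. spawning salmon: 94.4 < 179.6 → exclude; stop.
Optimal diet: ground squirrels, roots, ant nests — 3 of 4 types.

3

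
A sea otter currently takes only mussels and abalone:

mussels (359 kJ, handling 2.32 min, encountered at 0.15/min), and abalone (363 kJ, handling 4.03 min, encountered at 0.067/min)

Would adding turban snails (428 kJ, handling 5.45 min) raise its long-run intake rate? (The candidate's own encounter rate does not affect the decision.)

Yes

On mussels and abalone alone, R = ΣλE/(1+Σλh) = 78.17/1.618 = 48.31 kJ/min.
turban snails: E/h = 428/5.45 = 78.53 kJ/min.
Since 78.53 > R, including turban snails increases the long-run rate.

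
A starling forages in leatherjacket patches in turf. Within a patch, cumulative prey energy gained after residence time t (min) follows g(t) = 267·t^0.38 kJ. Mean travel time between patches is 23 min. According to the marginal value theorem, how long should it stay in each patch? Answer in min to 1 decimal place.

Maximise g(t)/(T+t): set derivative to zero → g'(t)(T+t) = g(t).
g'(t) = 0.38·267·t^-0.62. Setting 0.38·267·t^-0.62 = 267·t^0.38/(23+t) gives 0.38(23+t) = t, so 0.62·t = 0.38×23.
t* = 0.38×23/0.62 = 14.1 min.

14.1 min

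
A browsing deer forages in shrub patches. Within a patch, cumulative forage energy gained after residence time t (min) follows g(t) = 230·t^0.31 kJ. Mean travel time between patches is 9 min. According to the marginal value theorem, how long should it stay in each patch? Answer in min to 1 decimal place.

By the marginal value theorem, leave when the instantaneous gain rate g'(t) equals the habitat-wide average g(t)/(T + t).
g'(t) = 0.31·230·t^-0.69. Setting 0.31·230·t^-0.69 = 230·t^0.31/(9+t) gives 0.31(9+t) = t, so 0.69·t = 0.31×9.
t* = 0.31×9/0.69 = 4.043 min.

4.0 min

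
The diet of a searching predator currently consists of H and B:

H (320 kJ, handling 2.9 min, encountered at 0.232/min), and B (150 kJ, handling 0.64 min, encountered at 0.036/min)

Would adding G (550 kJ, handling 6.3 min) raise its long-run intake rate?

Yes

Current rate: (0.232×320 + 0.036×150)/(1 + 0.232×2.9 + 0.036×0.64) = 46.96 kJ/min.
Profitability of G: 550/6.3 = 87.3 kJ/min.
Since 87.3 > R, including G increases the long-run rate.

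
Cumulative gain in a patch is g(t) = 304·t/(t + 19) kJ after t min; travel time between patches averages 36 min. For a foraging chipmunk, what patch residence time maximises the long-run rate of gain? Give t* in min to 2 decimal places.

26.15 min

By the marginal value theorem, leave when the instantaneous gain rate g'(t) equals the habitat-wide average g(t)/(T + t).
g'(t) = 304·19/(t + 19)². Setting 304·19/(t+19)² = 304t/[(t+19)(36+t)] gives 19(36+t) = t(t+19), so t² = 19×36 = 684.
t* = √684 = 26.15 min.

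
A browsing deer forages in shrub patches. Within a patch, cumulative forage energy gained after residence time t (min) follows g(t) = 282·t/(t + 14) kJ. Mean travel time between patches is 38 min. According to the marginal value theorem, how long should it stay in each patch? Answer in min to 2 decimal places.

By the marginal value theorem, leave when the instantaneous gain rate g'(t) equals the habitat-wide average g(t)/(T + t).
g'(t) = 282·14/(t + 14)². Setting 282·14/(t+14)² = 282t/[(t+14)(38+t)] gives 14(38+t) = t(t+14), so t² = 14×38 = 532.
t* = √532 = 23.07 min.

23.07 min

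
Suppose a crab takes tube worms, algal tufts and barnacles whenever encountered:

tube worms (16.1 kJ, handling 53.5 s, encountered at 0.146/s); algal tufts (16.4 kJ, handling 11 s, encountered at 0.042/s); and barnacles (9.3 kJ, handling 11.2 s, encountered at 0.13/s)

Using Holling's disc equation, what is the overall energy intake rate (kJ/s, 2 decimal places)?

0.40 kJ/s

Energy encountered per unit search time: 0.146×16.1 + 0.042×16.4 + 0.13×9.3 = 4.248 kJ/s.
Handling time per unit search time: 0.146×53.5 + 0.042×11 + 0.13×11.2 = 9.729.
Rate = 4.248/(1 + 9.729) = 0.396 kJ/s.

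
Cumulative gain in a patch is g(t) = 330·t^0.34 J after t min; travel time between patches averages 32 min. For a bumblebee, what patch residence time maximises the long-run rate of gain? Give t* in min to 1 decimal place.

16.5 min

By the marginal value theorem, leave when the instantaneous gain rate g'(t) equals the habitat-wide average g(t)/(T + t).
g'(t) = 0.34·330·t^-0.66. Setting 0.34·330·t^-0.66 = 330·t^0.34/(32+t) gives 0.34(32+t) = t, so 0.66·t = 0.34×32.
t* = 0.34×32/0.66 = 16.48 min.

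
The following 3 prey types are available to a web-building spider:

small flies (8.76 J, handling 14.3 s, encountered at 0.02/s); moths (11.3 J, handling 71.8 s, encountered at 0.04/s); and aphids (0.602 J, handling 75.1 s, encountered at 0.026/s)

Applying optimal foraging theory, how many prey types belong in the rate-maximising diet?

Profitabilities (E/h, J/s): small flies 0.613, moths 0.157, aphids 0.00802. Add prey in this order while the next type's profitability exceeds the intake rate on those already taken.
Rate on top 1: 0.1362. moths: 0.157 > 0.1362 → include.
Rate on top 2: 0.1508. aphids: 0.00802 < 0.1508 → exclude; stop.
Optimal diet: small flies, moths — 2 of 3 types.

2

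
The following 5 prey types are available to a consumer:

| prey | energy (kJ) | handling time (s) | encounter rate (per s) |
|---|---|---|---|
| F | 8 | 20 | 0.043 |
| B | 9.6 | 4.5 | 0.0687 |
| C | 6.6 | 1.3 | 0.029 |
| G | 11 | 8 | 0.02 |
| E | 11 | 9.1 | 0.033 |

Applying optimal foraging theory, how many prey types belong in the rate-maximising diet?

E/h in descending order: C 5.08, B 2.13, G 1.38, E 1.21, F 0.4 kJ/s. The optimal diet is the largest prefix of this list for which every included type satisfies E_i/h_i > R on the types above it.
Rate on top 1: 0.1844. B: 2.13 > 0.1844 → include.
Rate on top 2: 0.6318. G: 1.38 > 0.6318 → include.
Rate on top 3: 0.7107. E: 1.21 > 0.7107 → include.
Rate on top 4: 0.7935. F: 0.4 < 0.7935 → exclude; stop.
Optimal diet: C, B, G, E — 4 of 5 types.

4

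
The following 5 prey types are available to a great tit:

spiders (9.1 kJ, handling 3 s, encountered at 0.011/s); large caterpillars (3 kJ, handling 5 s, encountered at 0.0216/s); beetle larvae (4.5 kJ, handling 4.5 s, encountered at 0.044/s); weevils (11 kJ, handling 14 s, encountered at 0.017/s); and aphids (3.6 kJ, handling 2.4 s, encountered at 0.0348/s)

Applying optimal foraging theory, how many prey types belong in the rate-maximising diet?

5

Profitabilities (E/h, kJ/s): spiders 3.03, aphids 1.5, beetle larvae 1, weevils 0.786, large caterpillars 0.6. Add prey in this order while the next type's profitability exceeds the intake rate on those already taken.
Rate on top 1: 0.0969. aphids: 1.5 > 0.0969 → include.
Rate on top 2: 0.2019. beetle larvae: 1 > 0.2019 → include.
Rate on top 3: 0.3221. weevils: 0.786 > 0.3221 → include.
Rate on top 4: 0.3932. large caterpillars: 0.6 > 0.3932 → include.
Optimal diet: spiders, aphids, beetle larvae, weevils, large caterpillars — 5 of 5 types.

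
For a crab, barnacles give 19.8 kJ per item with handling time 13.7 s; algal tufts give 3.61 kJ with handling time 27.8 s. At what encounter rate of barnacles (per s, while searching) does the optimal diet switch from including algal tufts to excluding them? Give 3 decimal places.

0.007 per s

The zero-one rule: include algal tufts iff E₂/h₂ > λE₁/(1+λh₁). Equality gives the switch point.
λE₁h₂ = E₂ + λE₂h₁ ⇒ λ = E₂/(E₁h₂ − E₂h₁) = 3.61/(550.4 − 49.46) = 0.007206 per s.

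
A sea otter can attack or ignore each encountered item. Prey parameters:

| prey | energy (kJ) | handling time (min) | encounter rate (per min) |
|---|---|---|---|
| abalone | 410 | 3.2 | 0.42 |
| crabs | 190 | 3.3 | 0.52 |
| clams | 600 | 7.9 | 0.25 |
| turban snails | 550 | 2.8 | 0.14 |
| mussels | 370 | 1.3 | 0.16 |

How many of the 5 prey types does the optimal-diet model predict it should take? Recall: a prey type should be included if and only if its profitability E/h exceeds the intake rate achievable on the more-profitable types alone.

3

Profitabilities (E/h, kJ/min): mussels 285, turban snails 196, abalone 128, clams 75.9, crabs 57.6. Add prey in this order while the next type's profitability exceeds the intake rate on those already taken.
Rate on top 1: 49.01. turban snails: 196 > 49.01 → include.
Rate on top 2: 85.12. abalone: 128 > 85.12 → include.
Rate on top 3: 104.8. clams: 75.9 < 104.8 → exclude; stop.
Optimal diet: mussels, turban snails, abalone — 3 of 5 types.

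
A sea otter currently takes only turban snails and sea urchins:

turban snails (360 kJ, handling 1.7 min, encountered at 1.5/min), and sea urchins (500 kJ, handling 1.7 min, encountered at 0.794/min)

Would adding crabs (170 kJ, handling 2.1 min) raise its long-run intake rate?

No

Current rate: (1.5×360 + 0.794×500)/(1 + 1.5×1.7 + 0.794×1.7) = 191.2 kJ/min.
Profitability of crabs: 170/2.1 = 80.95 kJ/min.
Since 80.95 < R, time spent handling crabs is better spent searching.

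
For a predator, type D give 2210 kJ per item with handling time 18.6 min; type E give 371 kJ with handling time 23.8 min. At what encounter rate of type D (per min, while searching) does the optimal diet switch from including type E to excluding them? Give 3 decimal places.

0.008 per min

The zero-one rule: include type E iff E₂/h₂ > λE₁/(1+λh₁). Equality gives the switch point.
λE₁h₂ = E₂ + λE₂h₁ ⇒ λ = E₂/(E₁h₂ − E₂h₁) = 371/(5.26e+04 − 6901) = 0.008119 per min.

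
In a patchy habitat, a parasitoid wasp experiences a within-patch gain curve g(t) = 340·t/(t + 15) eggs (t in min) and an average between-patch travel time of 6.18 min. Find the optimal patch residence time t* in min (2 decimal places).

By the marginal value theorem, leave when the instantaneous gain rate g'(t) equals the habitat-wide average g(t)/(T + t).
g'(t) = 340·15/(t + 15)². Setting 340·15/(t+15)² = 340t/[(t+15)(6.18+t)] gives 15(6.18+t) = t(t+15), so t² = 15×6.18 = 92.7.
t* = √92.7 = 9.628 min.

9.63 min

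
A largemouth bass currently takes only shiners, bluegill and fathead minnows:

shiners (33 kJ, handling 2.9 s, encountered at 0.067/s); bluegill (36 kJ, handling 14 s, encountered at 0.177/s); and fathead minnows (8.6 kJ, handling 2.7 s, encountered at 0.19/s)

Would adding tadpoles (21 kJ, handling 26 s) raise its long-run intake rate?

No

Intake rate on the current diet: R = (0.067×33 + 0.177×36 + 0.19×8.6) / (1 + 0.067×2.9 + 0.177×14 + 0.19×2.7) = 10.22/4.185 = 2.441 kJ/s.
Profitability of tadpoles: 21/26 = 0.8077 kJ/s.
Since 0.8077 < R, time spent handling tadpoles is better spent searching.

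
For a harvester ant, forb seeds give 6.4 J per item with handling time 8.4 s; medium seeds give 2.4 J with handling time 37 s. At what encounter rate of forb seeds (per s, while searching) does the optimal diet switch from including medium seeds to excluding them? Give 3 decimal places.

Drop medium seeds once their profitability E₂/h₂ falls below the rate achievable on forb seeds alone: E₂/h₂ = λE₁/(1 + λh₁).
Solve for λ: λE₁h₂ = E₂(1 + λh₁) → λ(E₁h₂ − E₂h₁) = E₂ → λ = E₂/(E₁h₂ − E₂h₁).
λ = 2.4/(6.4×37 − 2.4×8.4) = 2.4/216.6 = 0.01108 per s.

0.011 per s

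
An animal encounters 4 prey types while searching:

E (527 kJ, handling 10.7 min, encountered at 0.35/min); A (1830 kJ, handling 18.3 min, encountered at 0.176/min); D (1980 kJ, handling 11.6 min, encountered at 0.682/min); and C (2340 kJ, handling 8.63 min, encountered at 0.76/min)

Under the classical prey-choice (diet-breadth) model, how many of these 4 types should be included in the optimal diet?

1

E/h in descending order: C 271, D 171, A 100, E 49.3 kJ/min. The optimal diet is the largest prefix of this list for which every included type satisfies E_i/h_i > R on the types above it.
Rate on top 1: 235.3. D: 171 < 235.3 → exclude; stop.
Optimal diet: C — 1 of 4 types.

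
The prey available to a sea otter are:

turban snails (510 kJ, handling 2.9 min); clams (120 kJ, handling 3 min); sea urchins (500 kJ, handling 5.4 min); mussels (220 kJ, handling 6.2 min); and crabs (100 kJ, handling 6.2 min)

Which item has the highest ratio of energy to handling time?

turban snails

Profitability E/h (kJ/min): turban snails = 510/2.9 = 176, clams = 120/3 = 40, sea urchins = 500/5.4 = 92.6, mussels = 220/6.2 = 35.5, crabs = 100/6.2 = 16.1.
Ranked: turban snails > sea urchins > clams > mussels > crabs.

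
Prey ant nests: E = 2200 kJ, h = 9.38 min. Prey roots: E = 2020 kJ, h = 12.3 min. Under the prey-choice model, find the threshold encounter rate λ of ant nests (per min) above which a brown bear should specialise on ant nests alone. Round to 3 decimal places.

0.249 per min

The zero-one rule: include roots iff E₂/h₂ > λE₁/(1+λh₁). Equality gives the switch point.
λE₁h₂ = E₂ + λE₂h₁ ⇒ λ = E₂/(E₁h₂ − E₂h₁) = 2020/(2.706e+04 − 1.895e+04) = 0.249 per min.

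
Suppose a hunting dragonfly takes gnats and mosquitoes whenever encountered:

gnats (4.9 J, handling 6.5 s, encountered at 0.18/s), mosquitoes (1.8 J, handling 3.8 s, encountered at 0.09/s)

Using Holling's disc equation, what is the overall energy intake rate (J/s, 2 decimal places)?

R = Σλ_iE_i / (1 + Σλ_ih_i)
Numerator: 0.18×4.9 + 0.09×1.8 = 1.044
Denominator: 1 + 0.18×6.5 + 0.09×3.8 = 2.512
R = 1.044/2.512 = 0.4156 J/s

0.42 J/s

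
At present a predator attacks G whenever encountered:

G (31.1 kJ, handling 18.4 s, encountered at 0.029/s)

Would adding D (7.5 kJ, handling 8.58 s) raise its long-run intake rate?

On G alone, R = ΣλE/(1+Σλh) = 0.9019/1.534 = 0.5881 kJ/s.
Profitability of D: 7.5/8.58 = 0.8741 kJ/s.
0.8741 > 0.5881, so adding D raises the average — include it.

Yes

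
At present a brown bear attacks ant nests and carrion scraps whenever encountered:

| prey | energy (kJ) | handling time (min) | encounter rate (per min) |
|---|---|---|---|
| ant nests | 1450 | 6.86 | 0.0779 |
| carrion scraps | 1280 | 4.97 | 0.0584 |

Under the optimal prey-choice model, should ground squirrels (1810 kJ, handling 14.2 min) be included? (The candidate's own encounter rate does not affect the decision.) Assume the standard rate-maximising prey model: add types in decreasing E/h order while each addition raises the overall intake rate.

Yes

On ant nests and carrion scraps alone, R = ΣλE/(1+Σλh) = 187.7/1.825 = 102.9 kJ/min.
Profitability of ground squirrels: 1810/14.2 = 127.5 kJ/min.
Since 127.5 > R, including ground squirrels increases the long-run rate.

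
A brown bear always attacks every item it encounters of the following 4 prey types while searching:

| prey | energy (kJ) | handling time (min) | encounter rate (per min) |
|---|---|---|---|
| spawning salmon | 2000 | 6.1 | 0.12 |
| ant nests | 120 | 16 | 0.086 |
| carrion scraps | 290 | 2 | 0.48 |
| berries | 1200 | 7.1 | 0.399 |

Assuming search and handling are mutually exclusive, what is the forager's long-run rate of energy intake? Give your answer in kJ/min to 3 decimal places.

125.827 kJ/min

Energy encountered per unit search time: 0.12×2000 + 0.086×120 + 0.48×290 + 0.399×1200 = 868.3 kJ/min.
Handling time per unit search time: 0.12×6.1 + 0.086×16 + 0.48×2 + 0.399×7.1 = 5.901.
Rate = 868.3/(1 + 5.901) = 125.8 kJ/min.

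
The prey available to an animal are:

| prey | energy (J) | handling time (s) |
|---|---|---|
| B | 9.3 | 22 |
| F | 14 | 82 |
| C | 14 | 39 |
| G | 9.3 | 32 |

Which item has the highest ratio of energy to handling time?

B

In descending order of E/h:
B: 9.3/22 = 0.423 J/s
C: 14/39 = 0.359 J/s
G: 9.3/32 = 0.291 J/s
F: 14/82 = 0.171 J/s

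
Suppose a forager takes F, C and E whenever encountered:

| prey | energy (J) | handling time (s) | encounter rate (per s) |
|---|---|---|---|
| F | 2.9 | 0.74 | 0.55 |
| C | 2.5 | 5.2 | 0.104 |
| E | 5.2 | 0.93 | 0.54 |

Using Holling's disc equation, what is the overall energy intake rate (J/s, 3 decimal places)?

1.903 J/s

R = Σλ_iE_i / (1 + Σλ_ih_i)
Numerator: 0.55×2.9 + 0.104×2.5 + 0.54×5.2 = 4.663
Denominator: 1 + 0.55×0.74 + 0.104×5.2 + 0.54×0.93 = 2.45
R = 4.663/2.45 = 1.903 J/s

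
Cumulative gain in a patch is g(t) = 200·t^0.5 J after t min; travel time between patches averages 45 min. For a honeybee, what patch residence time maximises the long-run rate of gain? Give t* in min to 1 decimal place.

Optimal t* satisfies g'(t*) = g(t*)/(T + t*).
g'(t) = 0.5·200·t^-0.5. Setting 0.5·200·t^-0.5 = 200·t^0.5/(45+t) gives 0.5(45+t) = t, so 0.50·t = 0.5×45.
t* = 0.5×45/0.50 = 45 min.

45.0 min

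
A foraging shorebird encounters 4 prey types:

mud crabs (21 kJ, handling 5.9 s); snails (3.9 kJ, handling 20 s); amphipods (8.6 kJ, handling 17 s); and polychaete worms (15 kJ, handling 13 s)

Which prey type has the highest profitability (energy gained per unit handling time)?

Profitability E/h (kJ/s): mud crabs = 21/5.9 = 3.56, snails = 3.9/20 = 0.195, amphipods = 8.6/17 = 0.506, polychaete worms = 15/13 = 1.15.
Ranked: mud crabs > polychaete worms > amphipods > snails.

mud crabs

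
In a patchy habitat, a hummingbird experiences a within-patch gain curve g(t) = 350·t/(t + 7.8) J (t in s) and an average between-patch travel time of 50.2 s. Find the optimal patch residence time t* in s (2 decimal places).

19.79 s

Optimal t* satisfies g'(t*) = g(t*)/(T + t*).
g'(t) = 350·7.8/(t + 7.8)². Setting 350·7.8/(t+7.8)² = 350t/[(t+7.8)(50.2+t)] gives 7.8(50.2+t) = t(t+7.8), so t² = 7.8×50.2 = 391.6.
t* = √391.6 = 19.79 s.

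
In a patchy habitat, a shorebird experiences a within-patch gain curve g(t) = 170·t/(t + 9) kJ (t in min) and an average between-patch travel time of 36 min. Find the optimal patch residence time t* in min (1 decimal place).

18.0 min

By the marginal value theorem, leave when the instantaneous gain rate g'(t) equals the habitat-wide average g(t)/(T + t).
g'(t) = 170·9/(t + 9)². Setting 170·9/(t+9)² = 170t/[(t+9)(36+t)] gives 9(36+t) = t(t+9), so t² = 9×36 = 324.
t* = √324 = 18 min.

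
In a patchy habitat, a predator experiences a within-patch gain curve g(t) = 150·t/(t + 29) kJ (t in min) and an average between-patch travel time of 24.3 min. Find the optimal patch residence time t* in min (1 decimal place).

Maximise g(t)/(T+t): set derivative to zero → g'(t)(T+t) = g(t).
g'(t) = 150·29/(t + 29)². Setting 150·29/(t+29)² = 150t/[(t+29)(24.3+t)] gives 29(24.3+t) = t(t+29), so t² = 29×24.3 = 704.7.
t* = √704.7 = 26.55 min.

26.5 min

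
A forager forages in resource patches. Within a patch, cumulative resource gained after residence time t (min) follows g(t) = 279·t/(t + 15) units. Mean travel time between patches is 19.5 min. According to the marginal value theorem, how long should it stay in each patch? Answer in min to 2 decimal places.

Optimal t* satisfies g'(t*) = g(t*)/(T + t*).
g'(t) = 279·15/(t + 15)². Setting 279·15/(t+15)² = 279t/[(t+15)(19.5+t)] gives 15(19.5+t) = t(t+15), so t² = 15×19.5 = 292.5.
t* = √292.5 = 17.1 min.

17.10 min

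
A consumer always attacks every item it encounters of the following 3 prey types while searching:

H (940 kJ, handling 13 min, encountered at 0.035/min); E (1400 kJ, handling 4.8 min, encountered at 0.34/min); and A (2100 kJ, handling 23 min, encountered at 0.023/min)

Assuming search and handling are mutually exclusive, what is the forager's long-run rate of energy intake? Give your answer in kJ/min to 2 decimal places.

154.09 kJ/min

Energy encountered per unit search time: 0.035×940 + 0.34×1400 + 0.023×2100 = 557.2 kJ/min.
Handling time per unit search time: 0.035×13 + 0.34×4.8 + 0.023×23 = 2.616.
Rate = 557.2/(1 + 2.616) = 154.1 kJ/min.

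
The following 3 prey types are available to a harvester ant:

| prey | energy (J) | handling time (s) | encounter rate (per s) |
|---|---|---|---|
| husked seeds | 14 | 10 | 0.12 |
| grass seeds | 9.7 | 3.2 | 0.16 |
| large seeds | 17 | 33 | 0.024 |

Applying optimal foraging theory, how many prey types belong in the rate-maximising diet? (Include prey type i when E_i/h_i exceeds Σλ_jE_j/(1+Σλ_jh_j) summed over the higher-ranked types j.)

2

E/h in descending order: grass seeds 3.03, husked seeds 1.4, large seeds 0.515 J/s. The optimal diet is the largest prefix of this list for which every included type satisfies E_i/h_i > R on the types above it.
Rate on top 1: 1.026. husked seeds: 1.4 > 1.026 → include.
Rate on top 2: 1.192. large seeds: 0.515 < 1.192 → exclude; stop.
Optimal diet: grass seeds, husked seeds — 2 of 3 types.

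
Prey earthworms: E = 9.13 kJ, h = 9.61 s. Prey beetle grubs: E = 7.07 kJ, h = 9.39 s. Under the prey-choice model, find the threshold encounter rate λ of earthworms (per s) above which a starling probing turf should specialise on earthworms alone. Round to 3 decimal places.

At the threshold, the rate on earthworms alone equals the profitability of beetle grubs: λ·9.13/(1 + λ·9.61) = 7.07/9.39 = 0.7529.
Rearranging, λ(9.13 − 0.7529×9.61) = 0.7529, so λ = 0.7529/1.894 = 0.3975 per s.

0.397 per s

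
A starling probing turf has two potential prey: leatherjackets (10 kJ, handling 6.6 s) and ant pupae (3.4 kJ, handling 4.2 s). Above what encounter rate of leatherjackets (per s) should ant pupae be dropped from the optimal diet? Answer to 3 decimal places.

0.174 per s

Drop ant pupae once their profitability E₂/h₂ falls below the rate achievable on leatherjackets alone: E₂/h₂ = λE₁/(1 + λh₁).
Solve for λ: λE₁h₂ = E₂(1 + λh₁) → λ(E₁h₂ − E₂h₁) = E₂ → λ = E₂/(E₁h₂ − E₂h₁).
λ = 3.4/(10×4.2 − 3.4×6.6) = 3.4/19.56 = 0.1738 per s.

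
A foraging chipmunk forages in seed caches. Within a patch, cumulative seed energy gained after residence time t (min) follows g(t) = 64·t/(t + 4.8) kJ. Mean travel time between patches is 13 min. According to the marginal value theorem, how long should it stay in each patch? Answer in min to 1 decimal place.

Maximise g(t)/(T+t): set derivative to zero → g'(t)(T+t) = g(t).
g'(t) = 64·4.8/(t + 4.8)². Setting 64·4.8/(t+4.8)² = 64t/[(t+4.8)(13+t)] gives 4.8(13+t) = t(t+4.8), so t² = 4.8×13 = 62.4.
t* = √62.4 = 7.899 min.

7.9 min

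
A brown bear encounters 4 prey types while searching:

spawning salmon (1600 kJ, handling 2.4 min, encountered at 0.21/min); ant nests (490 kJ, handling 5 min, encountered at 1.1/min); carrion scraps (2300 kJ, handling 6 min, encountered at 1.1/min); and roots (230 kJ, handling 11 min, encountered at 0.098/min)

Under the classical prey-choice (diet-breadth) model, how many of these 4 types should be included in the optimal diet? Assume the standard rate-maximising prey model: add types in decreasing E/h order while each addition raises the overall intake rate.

2

Profitabilities (E/h, kJ/min): spawning salmon 667, carrion scraps 383, ant nests 98, roots 20.9. Add prey in this order while the next type's profitability exceeds the intake rate on those already taken.
Rate on top 1: 223.4. carrion scraps: 383 > 223.4 → include.
Rate on top 2: 353.7. ant nests: 98 < 353.7 → exclude; stop.
Optimal diet: spawning salmon, carrion scraps — 2 of 4 types.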